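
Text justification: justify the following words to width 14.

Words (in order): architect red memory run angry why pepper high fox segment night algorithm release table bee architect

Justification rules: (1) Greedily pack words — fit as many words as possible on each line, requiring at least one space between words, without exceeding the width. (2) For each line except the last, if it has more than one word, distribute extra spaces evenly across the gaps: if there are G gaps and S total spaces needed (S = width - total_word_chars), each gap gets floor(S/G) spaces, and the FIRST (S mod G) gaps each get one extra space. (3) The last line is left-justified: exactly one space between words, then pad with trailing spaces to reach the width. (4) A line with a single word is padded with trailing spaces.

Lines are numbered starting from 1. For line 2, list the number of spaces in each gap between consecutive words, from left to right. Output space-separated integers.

Line 1: ['architect', 'red'] (min_width=13, slack=1)
Line 2: ['memory', 'run'] (min_width=10, slack=4)
Line 3: ['angry', 'why'] (min_width=9, slack=5)
Line 4: ['pepper', 'high'] (min_width=11, slack=3)
Line 5: ['fox', 'segment'] (min_width=11, slack=3)
Line 6: ['night'] (min_width=5, slack=9)
Line 7: ['algorithm'] (min_width=9, slack=5)
Line 8: ['release', 'table'] (min_width=13, slack=1)
Line 9: ['bee', 'architect'] (min_width=13, slack=1)

Answer: 5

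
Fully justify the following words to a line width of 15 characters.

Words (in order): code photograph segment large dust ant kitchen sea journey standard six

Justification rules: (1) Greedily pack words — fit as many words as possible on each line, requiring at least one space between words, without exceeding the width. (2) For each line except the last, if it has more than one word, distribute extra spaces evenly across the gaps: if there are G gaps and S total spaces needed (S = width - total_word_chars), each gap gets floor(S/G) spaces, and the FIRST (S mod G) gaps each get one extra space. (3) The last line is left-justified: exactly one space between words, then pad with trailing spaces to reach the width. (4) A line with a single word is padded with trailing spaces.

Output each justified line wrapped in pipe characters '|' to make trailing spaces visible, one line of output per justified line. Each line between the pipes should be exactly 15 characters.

Answer: |code photograph|
|segment   large|
|dust        ant|
|kitchen     sea|
|journey        |
|standard six   |

Derivation:
Line 1: ['code', 'photograph'] (min_width=15, slack=0)
Line 2: ['segment', 'large'] (min_width=13, slack=2)
Line 3: ['dust', 'ant'] (min_width=8, slack=7)
Line 4: ['kitchen', 'sea'] (min_width=11, slack=4)
Line 5: ['journey'] (min_width=7, slack=8)
Line 6: ['standard', 'six'] (min_width=12, slack=3)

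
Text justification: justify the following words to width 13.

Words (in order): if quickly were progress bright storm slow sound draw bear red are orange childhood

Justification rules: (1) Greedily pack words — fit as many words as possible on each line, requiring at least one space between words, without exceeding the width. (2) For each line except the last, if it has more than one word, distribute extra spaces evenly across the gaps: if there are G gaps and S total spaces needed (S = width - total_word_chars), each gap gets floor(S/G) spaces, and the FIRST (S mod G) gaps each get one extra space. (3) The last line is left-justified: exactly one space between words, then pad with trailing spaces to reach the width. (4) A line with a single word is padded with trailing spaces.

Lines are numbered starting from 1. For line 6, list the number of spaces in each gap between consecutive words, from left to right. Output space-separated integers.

Answer: 4

Derivation:
Line 1: ['if', 'quickly'] (min_width=10, slack=3)
Line 2: ['were', 'progress'] (min_width=13, slack=0)
Line 3: ['bright', 'storm'] (min_width=12, slack=1)
Line 4: ['slow', 'sound'] (min_width=10, slack=3)
Line 5: ['draw', 'bear', 'red'] (min_width=13, slack=0)
Line 6: ['are', 'orange'] (min_width=10, slack=3)
Line 7: ['childhood'] (min_width=9, slack=4)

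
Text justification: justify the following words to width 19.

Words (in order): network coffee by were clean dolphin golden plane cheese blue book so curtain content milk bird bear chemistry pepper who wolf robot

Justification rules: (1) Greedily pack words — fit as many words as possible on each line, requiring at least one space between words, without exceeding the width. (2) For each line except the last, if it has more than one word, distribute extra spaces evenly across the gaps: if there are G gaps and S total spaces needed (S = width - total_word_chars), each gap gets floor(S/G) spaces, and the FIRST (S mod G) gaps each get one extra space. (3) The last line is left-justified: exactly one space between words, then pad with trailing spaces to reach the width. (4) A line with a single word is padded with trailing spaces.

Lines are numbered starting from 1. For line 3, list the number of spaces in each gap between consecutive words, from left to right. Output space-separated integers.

Line 1: ['network', 'coffee', 'by'] (min_width=17, slack=2)
Line 2: ['were', 'clean', 'dolphin'] (min_width=18, slack=1)
Line 3: ['golden', 'plane', 'cheese'] (min_width=19, slack=0)
Line 4: ['blue', 'book', 'so'] (min_width=12, slack=7)
Line 5: ['curtain', 'content'] (min_width=15, slack=4)
Line 6: ['milk', 'bird', 'bear'] (min_width=14, slack=5)
Line 7: ['chemistry', 'pepper'] (min_width=16, slack=3)
Line 8: ['who', 'wolf', 'robot'] (min_width=14, slack=5)

Answer: 1 1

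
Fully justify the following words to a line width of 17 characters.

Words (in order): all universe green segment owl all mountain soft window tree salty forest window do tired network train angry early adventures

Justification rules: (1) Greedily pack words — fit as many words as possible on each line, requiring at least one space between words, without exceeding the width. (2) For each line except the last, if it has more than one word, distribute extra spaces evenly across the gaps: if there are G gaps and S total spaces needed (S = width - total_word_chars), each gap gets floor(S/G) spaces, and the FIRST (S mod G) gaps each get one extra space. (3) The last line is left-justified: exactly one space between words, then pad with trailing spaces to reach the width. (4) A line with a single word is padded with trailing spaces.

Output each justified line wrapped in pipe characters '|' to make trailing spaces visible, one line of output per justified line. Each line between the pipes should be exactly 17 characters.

Line 1: ['all', 'universe'] (min_width=12, slack=5)
Line 2: ['green', 'segment', 'owl'] (min_width=17, slack=0)
Line 3: ['all', 'mountain', 'soft'] (min_width=17, slack=0)
Line 4: ['window', 'tree', 'salty'] (min_width=17, slack=0)
Line 5: ['forest', 'window', 'do'] (min_width=16, slack=1)
Line 6: ['tired', 'network'] (min_width=13, slack=4)
Line 7: ['train', 'angry', 'early'] (min_width=17, slack=0)
Line 8: ['adventures'] (min_width=10, slack=7)

Answer: |all      universe|
|green segment owl|
|all mountain soft|
|window tree salty|
|forest  window do|
|tired     network|
|train angry early|
|adventures       |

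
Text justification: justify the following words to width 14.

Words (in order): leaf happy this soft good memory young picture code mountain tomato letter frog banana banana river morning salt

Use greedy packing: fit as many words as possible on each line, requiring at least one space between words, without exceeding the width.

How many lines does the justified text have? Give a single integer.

Line 1: ['leaf', 'happy'] (min_width=10, slack=4)
Line 2: ['this', 'soft', 'good'] (min_width=14, slack=0)
Line 3: ['memory', 'young'] (min_width=12, slack=2)
Line 4: ['picture', 'code'] (min_width=12, slack=2)
Line 5: ['mountain'] (min_width=8, slack=6)
Line 6: ['tomato', 'letter'] (min_width=13, slack=1)
Line 7: ['frog', 'banana'] (min_width=11, slack=3)
Line 8: ['banana', 'river'] (min_width=12, slack=2)
Line 9: ['morning', 'salt'] (min_width=12, slack=2)
Total lines: 9

Answer: 9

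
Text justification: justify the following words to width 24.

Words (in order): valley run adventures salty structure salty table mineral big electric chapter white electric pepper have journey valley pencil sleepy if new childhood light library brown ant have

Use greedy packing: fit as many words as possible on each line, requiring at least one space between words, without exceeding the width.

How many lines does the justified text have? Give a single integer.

Answer: 9

Derivation:
Line 1: ['valley', 'run', 'adventures'] (min_width=21, slack=3)
Line 2: ['salty', 'structure', 'salty'] (min_width=21, slack=3)
Line 3: ['table', 'mineral', 'big'] (min_width=17, slack=7)
Line 4: ['electric', 'chapter', 'white'] (min_width=22, slack=2)
Line 5: ['electric', 'pepper', 'have'] (min_width=20, slack=4)
Line 6: ['journey', 'valley', 'pencil'] (min_width=21, slack=3)
Line 7: ['sleepy', 'if', 'new', 'childhood'] (min_width=23, slack=1)
Line 8: ['light', 'library', 'brown', 'ant'] (min_width=23, slack=1)
Line 9: ['have'] (min_width=4, slack=20)
Total lines: 9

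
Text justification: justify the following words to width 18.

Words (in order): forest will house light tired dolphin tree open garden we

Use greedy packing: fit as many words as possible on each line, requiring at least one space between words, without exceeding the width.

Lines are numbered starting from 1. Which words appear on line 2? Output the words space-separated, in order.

Answer: light tired

Derivation:
Line 1: ['forest', 'will', 'house'] (min_width=17, slack=1)
Line 2: ['light', 'tired'] (min_width=11, slack=7)
Line 3: ['dolphin', 'tree', 'open'] (min_width=17, slack=1)
Line 4: ['garden', 'we'] (min_width=9, slack=9)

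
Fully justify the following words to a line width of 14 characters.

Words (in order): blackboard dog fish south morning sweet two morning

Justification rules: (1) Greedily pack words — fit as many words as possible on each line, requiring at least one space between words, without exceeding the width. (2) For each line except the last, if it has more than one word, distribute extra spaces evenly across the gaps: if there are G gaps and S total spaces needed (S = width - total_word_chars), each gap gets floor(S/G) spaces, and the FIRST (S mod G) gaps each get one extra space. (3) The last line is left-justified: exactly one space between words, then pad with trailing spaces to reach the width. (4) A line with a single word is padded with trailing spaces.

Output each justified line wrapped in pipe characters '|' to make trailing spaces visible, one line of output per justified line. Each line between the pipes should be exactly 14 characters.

Line 1: ['blackboard', 'dog'] (min_width=14, slack=0)
Line 2: ['fish', 'south'] (min_width=10, slack=4)
Line 3: ['morning', 'sweet'] (min_width=13, slack=1)
Line 4: ['two', 'morning'] (min_width=11, slack=3)

Answer: |blackboard dog|
|fish     south|
|morning  sweet|
|two morning   |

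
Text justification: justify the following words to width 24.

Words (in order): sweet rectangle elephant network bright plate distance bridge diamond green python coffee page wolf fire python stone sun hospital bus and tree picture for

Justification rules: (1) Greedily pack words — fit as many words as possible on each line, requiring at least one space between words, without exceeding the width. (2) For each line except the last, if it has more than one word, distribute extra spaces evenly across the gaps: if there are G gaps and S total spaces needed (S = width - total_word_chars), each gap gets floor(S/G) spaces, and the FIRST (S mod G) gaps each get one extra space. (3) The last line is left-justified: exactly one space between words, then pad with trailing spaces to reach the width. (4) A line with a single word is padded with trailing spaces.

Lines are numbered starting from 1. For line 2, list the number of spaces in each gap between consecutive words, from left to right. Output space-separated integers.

Line 1: ['sweet', 'rectangle', 'elephant'] (min_width=24, slack=0)
Line 2: ['network', 'bright', 'plate'] (min_width=20, slack=4)
Line 3: ['distance', 'bridge', 'diamond'] (min_width=23, slack=1)
Line 4: ['green', 'python', 'coffee', 'page'] (min_width=24, slack=0)
Line 5: ['wolf', 'fire', 'python', 'stone'] (min_width=22, slack=2)
Line 6: ['sun', 'hospital', 'bus', 'and'] (min_width=20, slack=4)
Line 7: ['tree', 'picture', 'for'] (min_width=16, slack=8)

Answer: 3 3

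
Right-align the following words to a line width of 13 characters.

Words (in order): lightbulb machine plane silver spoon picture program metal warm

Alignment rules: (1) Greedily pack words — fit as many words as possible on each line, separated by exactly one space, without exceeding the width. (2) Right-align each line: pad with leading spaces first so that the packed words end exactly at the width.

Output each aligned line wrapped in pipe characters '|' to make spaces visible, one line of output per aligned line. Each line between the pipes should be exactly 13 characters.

Line 1: ['lightbulb'] (min_width=9, slack=4)
Line 2: ['machine', 'plane'] (min_width=13, slack=0)
Line 3: ['silver', 'spoon'] (min_width=12, slack=1)
Line 4: ['picture'] (min_width=7, slack=6)
Line 5: ['program', 'metal'] (min_width=13, slack=0)
Line 6: ['warm'] (min_width=4, slack=9)

Answer: |    lightbulb|
|machine plane|
| silver spoon|
|      picture|
|program metal|
|         warm|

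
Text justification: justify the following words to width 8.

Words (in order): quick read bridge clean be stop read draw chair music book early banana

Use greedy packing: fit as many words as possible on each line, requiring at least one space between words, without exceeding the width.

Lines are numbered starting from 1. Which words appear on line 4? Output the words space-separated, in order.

Line 1: ['quick'] (min_width=5, slack=3)
Line 2: ['read'] (min_width=4, slack=4)
Line 3: ['bridge'] (min_width=6, slack=2)
Line 4: ['clean', 'be'] (min_width=8, slack=0)
Line 5: ['stop'] (min_width=4, slack=4)
Line 6: ['read'] (min_width=4, slack=4)
Line 7: ['draw'] (min_width=4, slack=4)
Line 8: ['chair'] (min_width=5, slack=3)
Line 9: ['music'] (min_width=5, slack=3)
Line 10: ['book'] (min_width=4, slack=4)
Line 11: ['early'] (min_width=5, slack=3)
Line 12: ['banana'] (min_width=6, slack=2)

Answer: clean be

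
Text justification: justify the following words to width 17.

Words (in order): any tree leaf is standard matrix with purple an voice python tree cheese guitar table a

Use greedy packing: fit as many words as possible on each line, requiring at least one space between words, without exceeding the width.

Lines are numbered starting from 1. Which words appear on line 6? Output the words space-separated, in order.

Line 1: ['any', 'tree', 'leaf', 'is'] (min_width=16, slack=1)
Line 2: ['standard', 'matrix'] (min_width=15, slack=2)
Line 3: ['with', 'purple', 'an'] (min_width=14, slack=3)
Line 4: ['voice', 'python', 'tree'] (min_width=17, slack=0)
Line 5: ['cheese', 'guitar'] (min_width=13, slack=4)
Line 6: ['table', 'a'] (min_width=7, slack=10)

Answer: table a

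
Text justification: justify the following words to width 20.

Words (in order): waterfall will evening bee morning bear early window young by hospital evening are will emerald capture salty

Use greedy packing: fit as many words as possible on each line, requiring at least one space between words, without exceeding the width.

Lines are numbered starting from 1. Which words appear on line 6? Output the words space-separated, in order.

Answer: emerald capture

Derivation:
Line 1: ['waterfall', 'will'] (min_width=14, slack=6)
Line 2: ['evening', 'bee', 'morning'] (min_width=19, slack=1)
Line 3: ['bear', 'early', 'window'] (min_width=17, slack=3)
Line 4: ['young', 'by', 'hospital'] (min_width=17, slack=3)
Line 5: ['evening', 'are', 'will'] (min_width=16, slack=4)
Line 6: ['emerald', 'capture'] (min_width=15, slack=5)
Line 7: ['salty'] (min_width=5, slack=15)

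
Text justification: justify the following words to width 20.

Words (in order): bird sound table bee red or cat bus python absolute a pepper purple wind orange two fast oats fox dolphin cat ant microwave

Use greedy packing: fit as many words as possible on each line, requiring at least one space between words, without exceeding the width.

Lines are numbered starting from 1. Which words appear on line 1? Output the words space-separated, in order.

Line 1: ['bird', 'sound', 'table', 'bee'] (min_width=20, slack=0)
Line 2: ['red', 'or', 'cat', 'bus'] (min_width=14, slack=6)
Line 3: ['python', 'absolute', 'a'] (min_width=17, slack=3)
Line 4: ['pepper', 'purple', 'wind'] (min_width=18, slack=2)
Line 5: ['orange', 'two', 'fast', 'oats'] (min_width=20, slack=0)
Line 6: ['fox', 'dolphin', 'cat', 'ant'] (min_width=19, slack=1)
Line 7: ['microwave'] (min_width=9, slack=11)

Answer: bird sound table bee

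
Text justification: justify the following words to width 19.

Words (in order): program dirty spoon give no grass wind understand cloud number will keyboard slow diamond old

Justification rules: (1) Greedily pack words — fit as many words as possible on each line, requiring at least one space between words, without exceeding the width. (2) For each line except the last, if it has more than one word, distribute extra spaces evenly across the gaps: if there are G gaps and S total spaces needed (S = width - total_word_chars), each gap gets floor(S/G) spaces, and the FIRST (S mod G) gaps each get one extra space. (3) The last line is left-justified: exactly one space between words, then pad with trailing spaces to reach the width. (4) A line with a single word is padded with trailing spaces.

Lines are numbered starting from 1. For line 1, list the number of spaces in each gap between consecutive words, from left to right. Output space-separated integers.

Line 1: ['program', 'dirty', 'spoon'] (min_width=19, slack=0)
Line 2: ['give', 'no', 'grass', 'wind'] (min_width=18, slack=1)
Line 3: ['understand', 'cloud'] (min_width=16, slack=3)
Line 4: ['number', 'will'] (min_width=11, slack=8)
Line 5: ['keyboard', 'slow'] (min_width=13, slack=6)
Line 6: ['diamond', 'old'] (min_width=11, slack=8)

Answer: 1 1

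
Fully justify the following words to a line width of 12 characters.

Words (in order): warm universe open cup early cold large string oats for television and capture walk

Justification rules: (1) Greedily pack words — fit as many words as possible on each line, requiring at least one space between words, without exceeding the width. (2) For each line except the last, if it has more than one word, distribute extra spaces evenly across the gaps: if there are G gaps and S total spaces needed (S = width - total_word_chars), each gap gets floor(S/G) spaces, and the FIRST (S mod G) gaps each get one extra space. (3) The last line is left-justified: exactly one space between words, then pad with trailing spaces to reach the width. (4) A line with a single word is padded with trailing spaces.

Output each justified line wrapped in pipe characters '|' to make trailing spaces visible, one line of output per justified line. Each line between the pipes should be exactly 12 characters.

Line 1: ['warm'] (min_width=4, slack=8)
Line 2: ['universe'] (min_width=8, slack=4)
Line 3: ['open', 'cup'] (min_width=8, slack=4)
Line 4: ['early', 'cold'] (min_width=10, slack=2)
Line 5: ['large', 'string'] (min_width=12, slack=0)
Line 6: ['oats', 'for'] (min_width=8, slack=4)
Line 7: ['television'] (min_width=10, slack=2)
Line 8: ['and', 'capture'] (min_width=11, slack=1)
Line 9: ['walk'] (min_width=4, slack=8)

Answer: |warm        |
|universe    |
|open     cup|
|early   cold|
|large string|
|oats     for|
|television  |
|and  capture|
|walk        |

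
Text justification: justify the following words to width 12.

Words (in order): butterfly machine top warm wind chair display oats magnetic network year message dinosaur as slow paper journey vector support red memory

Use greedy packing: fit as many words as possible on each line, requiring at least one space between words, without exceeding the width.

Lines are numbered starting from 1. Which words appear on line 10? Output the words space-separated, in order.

Line 1: ['butterfly'] (min_width=9, slack=3)
Line 2: ['machine', 'top'] (min_width=11, slack=1)
Line 3: ['warm', 'wind'] (min_width=9, slack=3)
Line 4: ['chair'] (min_width=5, slack=7)
Line 5: ['display', 'oats'] (min_width=12, slack=0)
Line 6: ['magnetic'] (min_width=8, slack=4)
Line 7: ['network', 'year'] (min_width=12, slack=0)
Line 8: ['message'] (min_width=7, slack=5)
Line 9: ['dinosaur', 'as'] (min_width=11, slack=1)
Line 10: ['slow', 'paper'] (min_width=10, slack=2)
Line 11: ['journey'] (min_width=7, slack=5)
Line 12: ['vector'] (min_width=6, slack=6)
Line 13: ['support', 'red'] (min_width=11, slack=1)
Line 14: ['memory'] (min_width=6, slack=6)

Answer: slow paper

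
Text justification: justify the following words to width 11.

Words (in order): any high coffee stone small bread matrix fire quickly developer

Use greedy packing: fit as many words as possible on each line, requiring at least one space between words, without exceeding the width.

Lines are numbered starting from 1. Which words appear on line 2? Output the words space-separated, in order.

Line 1: ['any', 'high'] (min_width=8, slack=3)
Line 2: ['coffee'] (min_width=6, slack=5)
Line 3: ['stone', 'small'] (min_width=11, slack=0)
Line 4: ['bread'] (min_width=5, slack=6)
Line 5: ['matrix', 'fire'] (min_width=11, slack=0)
Line 6: ['quickly'] (min_width=7, slack=4)
Line 7: ['developer'] (min_width=9, slack=2)

Answer: coffee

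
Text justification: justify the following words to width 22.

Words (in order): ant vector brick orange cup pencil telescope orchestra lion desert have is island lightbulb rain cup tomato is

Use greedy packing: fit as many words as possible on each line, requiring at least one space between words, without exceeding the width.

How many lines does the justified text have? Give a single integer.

Line 1: ['ant', 'vector', 'brick'] (min_width=16, slack=6)
Line 2: ['orange', 'cup', 'pencil'] (min_width=17, slack=5)
Line 3: ['telescope', 'orchestra'] (min_width=19, slack=3)
Line 4: ['lion', 'desert', 'have', 'is'] (min_width=19, slack=3)
Line 5: ['island', 'lightbulb', 'rain'] (min_width=21, slack=1)
Line 6: ['cup', 'tomato', 'is'] (min_width=13, slack=9)
Total lines: 6

Answer: 6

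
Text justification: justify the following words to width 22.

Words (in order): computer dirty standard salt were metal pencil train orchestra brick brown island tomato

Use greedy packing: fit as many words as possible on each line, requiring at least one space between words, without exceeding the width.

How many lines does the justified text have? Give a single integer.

Answer: 5

Derivation:
Line 1: ['computer', 'dirty'] (min_width=14, slack=8)
Line 2: ['standard', 'salt', 'were'] (min_width=18, slack=4)
Line 3: ['metal', 'pencil', 'train'] (min_width=18, slack=4)
Line 4: ['orchestra', 'brick', 'brown'] (min_width=21, slack=1)
Line 5: ['island', 'tomato'] (min_width=13, slack=9)
Total lines: 5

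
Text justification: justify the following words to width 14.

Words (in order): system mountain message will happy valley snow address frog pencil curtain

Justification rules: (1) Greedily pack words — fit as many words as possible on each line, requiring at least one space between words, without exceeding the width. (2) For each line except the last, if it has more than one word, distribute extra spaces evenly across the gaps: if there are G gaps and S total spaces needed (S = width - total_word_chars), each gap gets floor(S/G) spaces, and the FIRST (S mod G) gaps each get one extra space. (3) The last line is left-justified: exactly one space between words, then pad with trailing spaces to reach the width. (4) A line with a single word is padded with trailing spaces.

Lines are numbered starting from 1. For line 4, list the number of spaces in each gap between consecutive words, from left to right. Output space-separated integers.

Answer: 3

Derivation:
Line 1: ['system'] (min_width=6, slack=8)
Line 2: ['mountain'] (min_width=8, slack=6)
Line 3: ['message', 'will'] (min_width=12, slack=2)
Line 4: ['happy', 'valley'] (min_width=12, slack=2)
Line 5: ['snow', 'address'] (min_width=12, slack=2)
Line 6: ['frog', 'pencil'] (min_width=11, slack=3)
Line 7: ['curtain'] (min_width=7, slack=7)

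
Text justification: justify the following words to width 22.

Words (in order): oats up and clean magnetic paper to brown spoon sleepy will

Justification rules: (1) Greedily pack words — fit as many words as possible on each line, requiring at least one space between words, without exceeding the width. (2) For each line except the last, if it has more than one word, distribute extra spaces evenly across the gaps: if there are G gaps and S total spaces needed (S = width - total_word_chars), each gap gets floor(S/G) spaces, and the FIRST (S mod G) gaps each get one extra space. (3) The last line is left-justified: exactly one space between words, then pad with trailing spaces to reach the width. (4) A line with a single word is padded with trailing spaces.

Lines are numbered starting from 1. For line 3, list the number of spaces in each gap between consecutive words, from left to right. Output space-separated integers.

Line 1: ['oats', 'up', 'and', 'clean'] (min_width=17, slack=5)
Line 2: ['magnetic', 'paper', 'to'] (min_width=17, slack=5)
Line 3: ['brown', 'spoon', 'sleepy'] (min_width=18, slack=4)
Line 4: ['will'] (min_width=4, slack=18)

Answer: 3 3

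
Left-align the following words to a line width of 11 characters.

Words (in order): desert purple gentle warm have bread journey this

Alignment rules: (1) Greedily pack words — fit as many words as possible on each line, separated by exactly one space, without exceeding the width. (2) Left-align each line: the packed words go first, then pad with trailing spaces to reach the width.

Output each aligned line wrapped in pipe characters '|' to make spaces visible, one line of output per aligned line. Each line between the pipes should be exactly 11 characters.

Answer: |desert     |
|purple     |
|gentle warm|
|have bread |
|journey    |
|this       |

Derivation:
Line 1: ['desert'] (min_width=6, slack=5)
Line 2: ['purple'] (min_width=6, slack=5)
Line 3: ['gentle', 'warm'] (min_width=11, slack=0)
Line 4: ['have', 'bread'] (min_width=10, slack=1)
Line 5: ['journey'] (min_width=7, slack=4)
Line 6: ['this'] (min_width=4, slack=7)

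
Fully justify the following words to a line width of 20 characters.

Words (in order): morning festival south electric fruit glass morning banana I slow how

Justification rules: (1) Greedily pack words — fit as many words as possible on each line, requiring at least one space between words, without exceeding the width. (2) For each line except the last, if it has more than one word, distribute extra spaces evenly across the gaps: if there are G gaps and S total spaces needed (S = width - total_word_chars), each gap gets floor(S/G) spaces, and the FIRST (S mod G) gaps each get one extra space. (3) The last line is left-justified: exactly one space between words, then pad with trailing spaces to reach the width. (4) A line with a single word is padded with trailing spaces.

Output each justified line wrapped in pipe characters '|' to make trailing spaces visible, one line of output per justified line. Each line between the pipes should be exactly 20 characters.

Answer: |morning     festival|
|south electric fruit|
|glass morning banana|
|I slow how          |

Derivation:
Line 1: ['morning', 'festival'] (min_width=16, slack=4)
Line 2: ['south', 'electric', 'fruit'] (min_width=20, slack=0)
Line 3: ['glass', 'morning', 'banana'] (min_width=20, slack=0)
Line 4: ['I', 'slow', 'how'] (min_width=10, slack=10)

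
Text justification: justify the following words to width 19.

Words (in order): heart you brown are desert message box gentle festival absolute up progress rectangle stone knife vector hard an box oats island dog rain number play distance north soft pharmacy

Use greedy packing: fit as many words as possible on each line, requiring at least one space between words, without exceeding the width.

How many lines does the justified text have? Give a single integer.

Answer: 11

Derivation:
Line 1: ['heart', 'you', 'brown', 'are'] (min_width=19, slack=0)
Line 2: ['desert', 'message', 'box'] (min_width=18, slack=1)
Line 3: ['gentle', 'festival'] (min_width=15, slack=4)
Line 4: ['absolute', 'up'] (min_width=11, slack=8)
Line 5: ['progress', 'rectangle'] (min_width=18, slack=1)
Line 6: ['stone', 'knife', 'vector'] (min_width=18, slack=1)
Line 7: ['hard', 'an', 'box', 'oats'] (min_width=16, slack=3)
Line 8: ['island', 'dog', 'rain'] (min_width=15, slack=4)
Line 9: ['number', 'play'] (min_width=11, slack=8)
Line 10: ['distance', 'north', 'soft'] (min_width=19, slack=0)
Line 11: ['pharmacy'] (min_width=8, slack=11)
Total lines: 11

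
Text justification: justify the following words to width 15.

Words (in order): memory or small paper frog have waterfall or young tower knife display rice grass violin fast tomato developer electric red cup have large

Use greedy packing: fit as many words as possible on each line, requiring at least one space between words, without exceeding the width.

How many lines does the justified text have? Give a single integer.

Answer: 11

Derivation:
Line 1: ['memory', 'or', 'small'] (min_width=15, slack=0)
Line 2: ['paper', 'frog', 'have'] (min_width=15, slack=0)
Line 3: ['waterfall', 'or'] (min_width=12, slack=3)
Line 4: ['young', 'tower'] (min_width=11, slack=4)
Line 5: ['knife', 'display'] (min_width=13, slack=2)
Line 6: ['rice', 'grass'] (min_width=10, slack=5)
Line 7: ['violin', 'fast'] (min_width=11, slack=4)
Line 8: ['tomato'] (min_width=6, slack=9)
Line 9: ['developer'] (min_width=9, slack=6)
Line 10: ['electric', 'red'] (min_width=12, slack=3)
Line 11: ['cup', 'have', 'large'] (min_width=14, slack=1)
Total lines: 11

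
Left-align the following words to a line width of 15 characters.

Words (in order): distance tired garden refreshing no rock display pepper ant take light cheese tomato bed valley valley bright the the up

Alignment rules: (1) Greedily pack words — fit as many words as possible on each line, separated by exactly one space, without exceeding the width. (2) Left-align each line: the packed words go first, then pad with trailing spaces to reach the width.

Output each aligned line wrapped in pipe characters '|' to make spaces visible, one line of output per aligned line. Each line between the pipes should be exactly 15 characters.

Line 1: ['distance', 'tired'] (min_width=14, slack=1)
Line 2: ['garden'] (min_width=6, slack=9)
Line 3: ['refreshing', 'no'] (min_width=13, slack=2)
Line 4: ['rock', 'display'] (min_width=12, slack=3)
Line 5: ['pepper', 'ant', 'take'] (min_width=15, slack=0)
Line 6: ['light', 'cheese'] (min_width=12, slack=3)
Line 7: ['tomato', 'bed'] (min_width=10, slack=5)
Line 8: ['valley', 'valley'] (min_width=13, slack=2)
Line 9: ['bright', 'the', 'the'] (min_width=14, slack=1)
Line 10: ['up'] (min_width=2, slack=13)

Answer: |distance tired |
|garden         |
|refreshing no  |
|rock display   |
|pepper ant take|
|light cheese   |
|tomato bed     |
|valley valley  |
|bright the the |
|up             |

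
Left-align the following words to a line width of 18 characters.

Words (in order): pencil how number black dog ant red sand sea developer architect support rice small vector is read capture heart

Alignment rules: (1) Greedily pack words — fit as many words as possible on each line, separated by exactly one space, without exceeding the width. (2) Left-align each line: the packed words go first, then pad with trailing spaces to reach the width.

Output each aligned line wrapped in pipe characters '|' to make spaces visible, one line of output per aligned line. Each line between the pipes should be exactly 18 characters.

Answer: |pencil how number |
|black dog ant red |
|sand sea developer|
|architect support |
|rice small vector |
|is read capture   |
|heart             |

Derivation:
Line 1: ['pencil', 'how', 'number'] (min_width=17, slack=1)
Line 2: ['black', 'dog', 'ant', 'red'] (min_width=17, slack=1)
Line 3: ['sand', 'sea', 'developer'] (min_width=18, slack=0)
Line 4: ['architect', 'support'] (min_width=17, slack=1)
Line 5: ['rice', 'small', 'vector'] (min_width=17, slack=1)
Line 6: ['is', 'read', 'capture'] (min_width=15, slack=3)
Line 7: ['heart'] (min_width=5, slack=13)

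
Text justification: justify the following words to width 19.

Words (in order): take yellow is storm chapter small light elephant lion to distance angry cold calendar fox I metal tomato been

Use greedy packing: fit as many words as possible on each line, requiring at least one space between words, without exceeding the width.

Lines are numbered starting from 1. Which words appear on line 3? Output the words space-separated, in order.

Line 1: ['take', 'yellow', 'is'] (min_width=14, slack=5)
Line 2: ['storm', 'chapter', 'small'] (min_width=19, slack=0)
Line 3: ['light', 'elephant', 'lion'] (min_width=19, slack=0)
Line 4: ['to', 'distance', 'angry'] (min_width=17, slack=2)
Line 5: ['cold', 'calendar', 'fox', 'I'] (min_width=19, slack=0)
Line 6: ['metal', 'tomato', 'been'] (min_width=17, slack=2)

Answer: light elephant lion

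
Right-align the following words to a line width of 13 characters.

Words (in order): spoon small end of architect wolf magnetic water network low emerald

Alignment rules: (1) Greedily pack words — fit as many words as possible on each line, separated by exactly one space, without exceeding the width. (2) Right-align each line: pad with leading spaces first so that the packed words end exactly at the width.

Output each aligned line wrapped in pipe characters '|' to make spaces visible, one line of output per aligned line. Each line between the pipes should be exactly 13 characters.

Line 1: ['spoon', 'small'] (min_width=11, slack=2)
Line 2: ['end', 'of'] (min_width=6, slack=7)
Line 3: ['architect'] (min_width=9, slack=4)
Line 4: ['wolf', 'magnetic'] (min_width=13, slack=0)
Line 5: ['water', 'network'] (min_width=13, slack=0)
Line 6: ['low', 'emerald'] (min_width=11, slack=2)

Answer: |  spoon small|
|       end of|
|    architect|
|wolf magnetic|
|water network|
|  low emerald|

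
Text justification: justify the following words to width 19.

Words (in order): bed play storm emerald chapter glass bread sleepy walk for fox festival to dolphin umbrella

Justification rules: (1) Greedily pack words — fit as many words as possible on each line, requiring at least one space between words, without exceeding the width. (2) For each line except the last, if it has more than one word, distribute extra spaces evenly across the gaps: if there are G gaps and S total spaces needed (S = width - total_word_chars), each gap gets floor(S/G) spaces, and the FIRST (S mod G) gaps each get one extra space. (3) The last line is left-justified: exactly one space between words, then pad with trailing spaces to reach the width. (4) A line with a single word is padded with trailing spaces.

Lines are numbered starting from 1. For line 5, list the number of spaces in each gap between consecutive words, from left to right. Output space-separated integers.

Answer: 1 1

Derivation:
Line 1: ['bed', 'play', 'storm'] (min_width=14, slack=5)
Line 2: ['emerald', 'chapter'] (min_width=15, slack=4)
Line 3: ['glass', 'bread', 'sleepy'] (min_width=18, slack=1)
Line 4: ['walk', 'for', 'fox'] (min_width=12, slack=7)
Line 5: ['festival', 'to', 'dolphin'] (min_width=19, slack=0)
Line 6: ['umbrella'] (min_width=8, slack=11)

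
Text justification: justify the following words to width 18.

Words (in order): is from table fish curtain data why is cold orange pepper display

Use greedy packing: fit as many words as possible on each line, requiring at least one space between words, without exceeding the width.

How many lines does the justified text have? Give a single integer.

Line 1: ['is', 'from', 'table', 'fish'] (min_width=18, slack=0)
Line 2: ['curtain', 'data', 'why'] (min_width=16, slack=2)
Line 3: ['is', 'cold', 'orange'] (min_width=14, slack=4)
Line 4: ['pepper', 'display'] (min_width=14, slack=4)
Total lines: 4

Answer: 4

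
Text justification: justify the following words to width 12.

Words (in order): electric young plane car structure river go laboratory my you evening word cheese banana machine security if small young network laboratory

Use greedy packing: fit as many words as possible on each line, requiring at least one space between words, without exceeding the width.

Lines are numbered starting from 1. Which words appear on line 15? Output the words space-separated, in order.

Line 1: ['electric'] (min_width=8, slack=4)
Line 2: ['young', 'plane'] (min_width=11, slack=1)
Line 3: ['car'] (min_width=3, slack=9)
Line 4: ['structure'] (min_width=9, slack=3)
Line 5: ['river', 'go'] (min_width=8, slack=4)
Line 6: ['laboratory'] (min_width=10, slack=2)
Line 7: ['my', 'you'] (min_width=6, slack=6)
Line 8: ['evening', 'word'] (min_width=12, slack=0)
Line 9: ['cheese'] (min_width=6, slack=6)
Line 10: ['banana'] (min_width=6, slack=6)
Line 11: ['machine'] (min_width=7, slack=5)
Line 12: ['security', 'if'] (min_width=11, slack=1)
Line 13: ['small', 'young'] (min_width=11, slack=1)
Line 14: ['network'] (min_width=7, slack=5)
Line 15: ['laboratory'] (min_width=10, slack=2)

Answer: laboratory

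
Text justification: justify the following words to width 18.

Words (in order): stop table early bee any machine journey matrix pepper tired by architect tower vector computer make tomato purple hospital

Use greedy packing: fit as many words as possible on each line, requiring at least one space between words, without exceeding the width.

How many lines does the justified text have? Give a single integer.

Line 1: ['stop', 'table', 'early'] (min_width=16, slack=2)
Line 2: ['bee', 'any', 'machine'] (min_width=15, slack=3)
Line 3: ['journey', 'matrix'] (min_width=14, slack=4)
Line 4: ['pepper', 'tired', 'by'] (min_width=15, slack=3)
Line 5: ['architect', 'tower'] (min_width=15, slack=3)
Line 6: ['vector', 'computer'] (min_width=15, slack=3)
Line 7: ['make', 'tomato', 'purple'] (min_width=18, slack=0)
Line 8: ['hospital'] (min_width=8, slack=10)
Total lines: 8

Answer: 8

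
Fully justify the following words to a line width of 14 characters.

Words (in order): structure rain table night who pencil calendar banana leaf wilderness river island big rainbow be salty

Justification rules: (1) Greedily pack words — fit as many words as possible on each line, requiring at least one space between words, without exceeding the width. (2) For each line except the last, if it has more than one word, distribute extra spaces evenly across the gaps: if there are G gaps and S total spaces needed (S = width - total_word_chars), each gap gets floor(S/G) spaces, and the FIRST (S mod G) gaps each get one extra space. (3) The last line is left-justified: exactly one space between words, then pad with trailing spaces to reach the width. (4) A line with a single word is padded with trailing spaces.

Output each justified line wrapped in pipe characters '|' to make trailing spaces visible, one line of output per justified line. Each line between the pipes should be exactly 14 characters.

Line 1: ['structure', 'rain'] (min_width=14, slack=0)
Line 2: ['table', 'night'] (min_width=11, slack=3)
Line 3: ['who', 'pencil'] (min_width=10, slack=4)
Line 4: ['calendar'] (min_width=8, slack=6)
Line 5: ['banana', 'leaf'] (min_width=11, slack=3)
Line 6: ['wilderness'] (min_width=10, slack=4)
Line 7: ['river', 'island'] (min_width=12, slack=2)
Line 8: ['big', 'rainbow', 'be'] (min_width=14, slack=0)
Line 9: ['salty'] (min_width=5, slack=9)

Answer: |structure rain|
|table    night|
|who     pencil|
|calendar      |
|banana    leaf|
|wilderness    |
|river   island|
|big rainbow be|
|salty         |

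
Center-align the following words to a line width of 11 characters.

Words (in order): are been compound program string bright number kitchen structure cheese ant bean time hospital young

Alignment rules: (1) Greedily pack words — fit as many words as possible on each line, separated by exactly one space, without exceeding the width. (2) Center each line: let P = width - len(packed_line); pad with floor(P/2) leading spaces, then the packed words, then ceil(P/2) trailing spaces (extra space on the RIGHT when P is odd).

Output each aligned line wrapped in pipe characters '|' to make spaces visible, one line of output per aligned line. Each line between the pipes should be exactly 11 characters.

Answer: | are been  |
| compound  |
|  program  |
|  string   |
|  bright   |
|  number   |
|  kitchen  |
| structure |
|cheese ant |
| bean time |
| hospital  |
|   young   |

Derivation:
Line 1: ['are', 'been'] (min_width=8, slack=3)
Line 2: ['compound'] (min_width=8, slack=3)
Line 3: ['program'] (min_width=7, slack=4)
Line 4: ['string'] (min_width=6, slack=5)
Line 5: ['bright'] (min_width=6, slack=5)
Line 6: ['number'] (min_width=6, slack=5)
Line 7: ['kitchen'] (min_width=7, slack=4)
Line 8: ['structure'] (min_width=9, slack=2)
Line 9: ['cheese', 'ant'] (min_width=10, slack=1)
Line 10: ['bean', 'time'] (min_width=9, slack=2)
Line 11: ['hospital'] (min_width=8, slack=3)
Line 12: ['young'] (min_width=5, slack=6)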